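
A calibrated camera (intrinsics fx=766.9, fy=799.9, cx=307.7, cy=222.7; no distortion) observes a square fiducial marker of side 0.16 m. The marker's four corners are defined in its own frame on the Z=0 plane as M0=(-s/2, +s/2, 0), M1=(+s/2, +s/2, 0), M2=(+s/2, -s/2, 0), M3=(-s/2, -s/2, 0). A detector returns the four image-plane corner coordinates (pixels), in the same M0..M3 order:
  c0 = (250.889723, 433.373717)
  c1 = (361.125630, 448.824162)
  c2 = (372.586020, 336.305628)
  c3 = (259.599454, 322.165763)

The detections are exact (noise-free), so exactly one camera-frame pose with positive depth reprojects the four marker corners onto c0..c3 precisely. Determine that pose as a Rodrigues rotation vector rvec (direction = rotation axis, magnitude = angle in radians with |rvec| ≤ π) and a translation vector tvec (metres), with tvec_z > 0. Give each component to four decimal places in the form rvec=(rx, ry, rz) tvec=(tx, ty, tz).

Intrinsics K: fx=766.9, fy=799.9, cx=307.7, cy=222.7
Marker side s = 0.16 m; corners in marker frame (Z=0):
  M0 = (-0.0800, +0.0800, 0)
  M1 = (+0.0800, +0.0800, 0)
  M2 = (+0.0800, -0.0800, 0)
  M3 = (-0.0800, -0.0800, 0)
Detected image corners:
  c0 = (250.889723, 433.373717) px
  c1 = (361.125630, 448.824162) px
  c2 = (372.586020, 336.305628) px
  c3 = (259.599454, 322.165763) px
Planar DLT: solve 8×8 A·h = b for H (H[2,2]=1):
  H  [+668.70057 -17.65615 +310.57852]
  H  [+56.89277 +755.22377 +385.76440]
  H  [-0.09249 +0.14567 +1.00000]
B = K⁻¹H; ‖b₁‖=0.918877, ‖b₂‖=0.918877; λ = 2/(‖b₁‖+‖b₂‖) = 1.088285, sign → tz>0 ⇒ λ=+1.088285
r₁ = λ·B[:,0] = (+0.98932,+0.10543,-0.10066); r₂ = λ·B[:,1] = (-0.08866,+0.98336,+0.15853)
r₃ = r₁×r₂ = (+0.11570,-0.14792,+0.98221); SVD([r₁ r₂ r₃]) → R = UVᵀ:
  R  [+0.98932 -0.08866 +0.11570]
  R  [+0.10543 +0.98336 -0.14792]
  R  [-0.10066 +0.15853 +0.98221]
t = (+0.00408, +0.22185, +1.08829) m
tr R = 2.954893; θ = arccos((tr R − 1)/2) = 0.212785 rad = 12.192°
axis k = ((R−Rᵀ)₃₂, (R−Rᵀ)₁₃, (R−Rᵀ)₂₁) / (2 sinθ) = (+0.725559, +0.512242, +0.459534)
rvec = θ·k = (+0.154388, +0.108997, +0.097782)

rvec=(0.1544, 0.1090, 0.0978) tvec=(0.0041, 0.2219, 1.0883)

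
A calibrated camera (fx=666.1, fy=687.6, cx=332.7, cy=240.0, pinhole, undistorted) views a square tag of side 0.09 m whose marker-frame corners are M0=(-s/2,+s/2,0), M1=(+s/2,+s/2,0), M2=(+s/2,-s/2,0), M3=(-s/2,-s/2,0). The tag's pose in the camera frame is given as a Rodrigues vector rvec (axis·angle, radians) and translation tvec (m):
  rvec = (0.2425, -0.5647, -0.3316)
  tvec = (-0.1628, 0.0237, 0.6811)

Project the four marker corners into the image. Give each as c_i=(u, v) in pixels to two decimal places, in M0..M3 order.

c0=(147.02, 323.46) c1=(224.65, 286.38) c2=(199.37, 205.70) c3=(116.65, 238.98)

Intrinsics K: fx=666.1, fy=687.6, cx=332.7, cy=240.0
Marker side s = 0.09 m; corners in marker frame (Z=0):
  M0 = (-0.0450, +0.0450, 0)
  M1 = (+0.0450, +0.0450, 0)
  M2 = (+0.0450, -0.0450, 0)
  M3 = (-0.0450, -0.0450, 0)
rvec = (0.2425, -0.5647, -0.3316), |rvec| = θ = 0.69832 rad = 40.011°
Rodrigues: sinθ=0.64293, 1−cosθ=0.23408; R = I + sinθ·[k]× + (1−cosθ)·[k]×²:
    [+0.79415 +0.23957 -0.55851]
    [-0.37103 +0.91899 -0.13338]
    [+0.48131 +0.31315 +0.81870]
t = (-0.1628, 0.0237, 0.6811) m
M0: Pc = R·M0+t = (-0.18776, +0.08175, +0.67353); u = 666.1·(-0.18776)/0.67353 + 332.7 = 147.0157, v = 687.6·(+0.08175)/0.67353 + 240.0 = 323.4584
M1: Pc = R·M1+t = (-0.11628, +0.04836, +0.71685); u = 666.1·(-0.11628)/0.71685 + 332.7 = 224.6497, v = 687.6·(+0.04836)/0.71685 + 240.0 = 286.3850
M2: Pc = R·M2+t = (-0.13784, -0.03435, +0.68867); u = 666.1·(-0.13784)/0.68867 + 332.7 = 199.3734, v = 687.6·(-0.03435)/0.68867 + 240.0 = 205.7022
M3: Pc = R·M3+t = (-0.20932, -0.00096, +0.64535); u = 666.1·(-0.20932)/0.64535 + 332.7 = 116.6523, v = 687.6·(-0.00096)/0.64535 + 240.0 = 238.9790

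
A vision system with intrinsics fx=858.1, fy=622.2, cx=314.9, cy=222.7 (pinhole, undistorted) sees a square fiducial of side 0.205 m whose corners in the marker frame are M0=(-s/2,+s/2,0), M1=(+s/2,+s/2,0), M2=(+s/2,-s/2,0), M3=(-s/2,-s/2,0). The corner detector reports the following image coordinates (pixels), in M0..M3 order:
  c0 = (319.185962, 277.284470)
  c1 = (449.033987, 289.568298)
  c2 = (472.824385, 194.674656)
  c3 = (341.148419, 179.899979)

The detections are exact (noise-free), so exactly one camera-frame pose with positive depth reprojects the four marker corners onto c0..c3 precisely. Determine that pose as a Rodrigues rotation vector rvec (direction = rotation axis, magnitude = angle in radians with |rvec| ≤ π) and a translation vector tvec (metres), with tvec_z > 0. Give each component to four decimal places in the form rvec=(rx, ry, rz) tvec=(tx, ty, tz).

Intrinsics K: fx=858.1, fy=622.2, cx=314.9, cy=222.7
Marker side s = 0.205 m; corners in marker frame (Z=0):
  M0 = (-0.1025, +0.1025, 0)
  M1 = (+0.1025, +0.1025, 0)
  M2 = (+0.1025, -0.1025, 0)
  M3 = (-0.1025, -0.1025, 0)
Detected image corners:
  c0 = (319.185962, 277.284470) px
  c1 = (449.033987, 289.568298) px
  c2 = (472.824385, 194.674656) px
  c3 = (341.148419, 179.899979) px
Planar DLT: solve 8×8 A·h = b for H (H[2,2]=1):
  H  [+682.90850 -76.78405 +396.20872]
  H  [+92.76792 +489.64250 +235.87012]
  H  [+0.11398 +0.08813 +1.00000]
B = K⁻¹H; ‖b₁‖=0.770228, ‖b₂‖=0.770228; λ = 2/(‖b₁‖+‖b₂‖) = 1.298317, sign → tz>0 ⇒ λ=+1.298317
r₁ = λ·B[:,0] = (+0.97894,+0.14061,+0.14798); r₂ = λ·B[:,1] = (-0.15817,+0.98076,+0.11442)
r₃ = r₁×r₂ = (-0.12905,-0.13542,+0.98235); SVD([r₁ r₂ r₃]) → R = UVᵀ:
  R  [+0.97894 -0.15817 -0.12905]
  R  [+0.14061 +0.98076 -0.13542]
  R  [+0.14798 +0.11442 +0.98235]
t = (+0.12302, +0.02748, +1.29832) m
tr R = 2.942052; θ = arccos((tr R − 1)/2) = 0.241309 rad = 13.826°
axis k = ((R−Rᵀ)₃₂, (R−Rᵀ)₁₃, (R−Rᵀ)₂₁) / (2 sinθ) = (+0.522740, -0.579631, +0.625116)
rvec = θ·k = (+0.126142, -0.139870, +0.150846)

rvec=(0.1261, -0.1399, 0.1508) tvec=(0.1230, 0.0275, 1.2983)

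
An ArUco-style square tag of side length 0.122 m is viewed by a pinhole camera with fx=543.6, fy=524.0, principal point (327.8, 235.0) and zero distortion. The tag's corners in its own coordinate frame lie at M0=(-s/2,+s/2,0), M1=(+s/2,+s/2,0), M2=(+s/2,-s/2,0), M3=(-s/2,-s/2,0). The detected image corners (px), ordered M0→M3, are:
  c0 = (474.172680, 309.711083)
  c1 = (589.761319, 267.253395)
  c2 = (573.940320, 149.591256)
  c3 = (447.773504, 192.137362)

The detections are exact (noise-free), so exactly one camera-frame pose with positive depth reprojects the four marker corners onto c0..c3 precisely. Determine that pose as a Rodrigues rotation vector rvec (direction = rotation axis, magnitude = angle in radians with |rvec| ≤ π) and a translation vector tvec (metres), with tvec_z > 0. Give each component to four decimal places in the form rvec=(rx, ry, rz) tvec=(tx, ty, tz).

rvec=(0.3181, -0.1726, -0.3133) tvec=(0.1765, -0.0030, 0.4922)

Intrinsics K: fx=543.6, fy=524.0, cx=327.8, cy=235.0
Marker side s = 0.122 m; corners in marker frame (Z=0):
  M0 = (-0.0610, +0.0610, 0)
  M1 = (+0.0610, +0.0610, 0)
  M2 = (+0.0610, -0.0610, 0)
  M3 = (-0.0610, -0.0610, 0)
Detected image corners:
  c0 = (474.172680, 309.711083) px
  c1 = (589.761319, 267.253395) px
  c2 = (573.940320, 149.591256) px
  c3 = (447.773504, 192.137362) px
Planar DLT: solve 8×8 A·h = b for H (H[2,2]=1):
  H  [+1113.12056 +524.74222 +522.72456]
  H  [-293.69441 +1119.28575 +231.78884]
  H  [+0.23802 +0.67574 +1.00000]
B = K⁻¹H; ‖b₁‖=2.031662, ‖b₂‖=2.031662; λ = 2/(‖b₁‖+‖b₂‖) = 0.492208, sign → tz>0 ⇒ λ=+0.492208
r₁ = λ·B[:,0] = (+0.93724,-0.32842,+0.11716); r₂ = λ·B[:,1] = (+0.27457,+0.90221,+0.33260)
r₃ = r₁×r₂ = (-0.21493,-0.27956,+0.93576); SVD([r₁ r₂ r₃]) → R = UVᵀ:
  R  [+0.93724 +0.27457 -0.21493]
  R  [-0.32842 +0.90221 -0.27956]
  R  [+0.11716 +0.33260 +0.93576]
t = (+0.17650, -0.00302, +0.49221) m
tr R = 2.775213; θ = arccos((tr R − 1)/2) = 0.478674 rad = 27.426°
axis k = ((R−Rᵀ)₃₂, (R−Rᵀ)₁₃, (R−Rᵀ)₂₁) / (2 sinθ) = (+0.664528, -0.360492, -0.654560)
rvec = θ·k = (+0.318092, -0.172558, -0.313321)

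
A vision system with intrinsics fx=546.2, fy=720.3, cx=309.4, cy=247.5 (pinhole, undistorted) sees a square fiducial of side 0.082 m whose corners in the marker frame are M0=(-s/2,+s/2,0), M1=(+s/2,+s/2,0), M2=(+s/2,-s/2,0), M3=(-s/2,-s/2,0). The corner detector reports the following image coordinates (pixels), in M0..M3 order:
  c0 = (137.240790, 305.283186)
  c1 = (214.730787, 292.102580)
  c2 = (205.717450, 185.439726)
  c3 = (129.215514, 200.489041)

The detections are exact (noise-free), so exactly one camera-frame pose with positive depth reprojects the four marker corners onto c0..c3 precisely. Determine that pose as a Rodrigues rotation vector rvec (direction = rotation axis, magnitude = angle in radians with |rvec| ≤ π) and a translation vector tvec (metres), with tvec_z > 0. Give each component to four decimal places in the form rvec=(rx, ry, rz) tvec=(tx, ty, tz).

rvec=(-0.0641, 0.1338, -0.1284) tvec=(-0.1397, -0.0014, 0.5529)

Intrinsics K: fx=546.2, fy=720.3, cx=309.4, cy=247.5
Marker side s = 0.082 m; corners in marker frame (Z=0):
  M0 = (-0.0410, +0.0410, 0)
  M1 = (+0.0410, +0.0410, 0)
  M2 = (+0.0410, -0.0410, 0)
  M3 = (-0.0410, -0.0410, 0)
Detected image corners:
  c0 = (137.240790, 305.283186) px
  c1 = (214.730787, 292.102580) px
  c2 = (205.717450, 185.439726) px
  c3 = (129.215514, 200.489041) px
Planar DLT: solve 8×8 A·h = b for H (H[2,2]=1):
  H  [+898.93163 +81.38915 +171.33554]
  H  [-229.47150 +1257.12947 +245.61273]
  H  [-0.23299 -0.13072 +1.00000]
B = K⁻¹H; ‖b₁‖=1.808773, ‖b₂‖=1.808773; λ = 2/(‖b₁‖+‖b₂‖) = 0.552861, sign → tz>0 ⇒ λ=+0.552861
r₁ = λ·B[:,0] = (+0.98286,-0.13187,-0.12881); r₂ = λ·B[:,1] = (+0.12332,+0.98973,-0.07227)
r₃ = r₁×r₂ = (+0.13702,+0.05514,+0.98903); SVD([r₁ r₂ r₃]) → R = UVᵀ:
  R  [+0.98286 +0.12332 +0.13702]
  R  [-0.13187 +0.98973 +0.05514]
  R  [-0.12881 -0.07227 +0.98903]
t = (-0.13975, -0.00145, +0.55286) m
tr R = 2.961626; θ = arccos((tr R − 1)/2) = 0.196206 rad = 11.242°
axis k = ((R−Rᵀ)₃₂, (R−Rᵀ)₁₃, (R−Rᵀ)₂₁) / (2 sinθ) = (-0.326780, +0.681803, -0.654492)
rvec = θ·k = (-0.064116, +0.133774, -0.128415)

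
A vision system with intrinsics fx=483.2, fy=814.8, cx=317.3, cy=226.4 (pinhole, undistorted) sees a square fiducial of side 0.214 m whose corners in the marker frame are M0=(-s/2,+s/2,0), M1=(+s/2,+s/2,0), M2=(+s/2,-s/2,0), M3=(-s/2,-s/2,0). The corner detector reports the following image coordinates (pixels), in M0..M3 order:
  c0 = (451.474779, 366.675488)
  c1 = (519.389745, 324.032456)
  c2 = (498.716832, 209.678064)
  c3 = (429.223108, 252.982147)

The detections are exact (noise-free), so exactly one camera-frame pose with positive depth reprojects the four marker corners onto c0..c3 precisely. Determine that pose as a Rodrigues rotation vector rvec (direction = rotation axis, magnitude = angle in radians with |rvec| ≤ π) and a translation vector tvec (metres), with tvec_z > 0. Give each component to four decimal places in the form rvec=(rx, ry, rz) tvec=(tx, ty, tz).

Intrinsics K: fx=483.2, fy=814.8, cx=317.3, cy=226.4
Marker side s = 0.214 m; corners in marker frame (Z=0):
  M0 = (-0.1070, +0.1070, 0)
  M1 = (+0.1070, +0.1070, 0)
  M2 = (+0.1070, -0.1070, 0)
  M3 = (-0.1070, -0.1070, 0)
Detected image corners:
  c0 = (451.474779, 366.675488) px
  c1 = (519.389745, 324.032456) px
  c2 = (498.716832, 209.678064) px
  c3 = (429.223108, 252.982147) px
Planar DLT: solve 8×8 A·h = b for H (H[2,2]=1):
  H  [+326.68909 +149.48421 +474.86411]
  H  [-197.34275 +562.70745 +288.94675]
  H  [+0.01197 +0.10364 +1.00000]
B = K⁻¹H; ‖b₁‖=0.712014, ‖b₂‖=0.712014; λ = 2/(‖b₁‖+‖b₂‖) = 1.404467, sign → tz>0 ⇒ λ=+1.404467
r₁ = λ·B[:,0] = (+0.93851,-0.34483,+0.01681); r₂ = λ·B[:,1] = (+0.33891,+0.92949,+0.14556)
r₃ = r₁×r₂ = (-0.06582,-0.13091,+0.98921); SVD([r₁ r₂ r₃]) → R = UVᵀ:
  R  [+0.93851 +0.33891 -0.06582]
  R  [-0.34483 +0.92949 -0.13091]
  R  [+0.01681 +0.14556 +0.98921]
t = (+0.45798, +0.10781, +1.40447) m
tr R = 2.857213; θ = arccos((tr R − 1)/2) = 0.380156 rad = 21.781°
axis k = ((R−Rᵀ)₃₂, (R−Rᵀ)₁₃, (R−Rᵀ)₂₁) / (2 sinθ) = (+0.372535, -0.111338, -0.921315)
rvec = θ·k = (+0.141622, -0.042326, -0.350244)

rvec=(0.1416, -0.0423, -0.3502) tvec=(0.4580, 0.1078, 1.4045)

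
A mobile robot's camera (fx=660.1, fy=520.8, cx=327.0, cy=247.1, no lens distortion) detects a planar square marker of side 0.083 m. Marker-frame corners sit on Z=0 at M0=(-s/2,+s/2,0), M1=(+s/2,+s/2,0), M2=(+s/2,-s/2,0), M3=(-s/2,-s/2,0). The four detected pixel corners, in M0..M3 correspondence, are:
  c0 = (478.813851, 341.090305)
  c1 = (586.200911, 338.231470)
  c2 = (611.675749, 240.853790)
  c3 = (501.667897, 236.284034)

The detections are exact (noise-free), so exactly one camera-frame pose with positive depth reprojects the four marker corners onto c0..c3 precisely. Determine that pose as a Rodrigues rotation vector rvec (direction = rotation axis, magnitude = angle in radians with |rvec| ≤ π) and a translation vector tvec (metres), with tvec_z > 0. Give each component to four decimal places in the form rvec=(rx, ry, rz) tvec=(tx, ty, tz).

rvec=(0.2201, -0.3638, 0.0784) tvec=(0.1362, 0.0339, 0.4098)

Intrinsics K: fx=660.1, fy=520.8, cx=327.0, cy=247.1
Marker side s = 0.083 m; corners in marker frame (Z=0):
  M0 = (-0.0415, +0.0415, 0)
  M1 = (+0.0415, +0.0415, 0)
  M2 = (+0.0415, -0.0415, 0)
  M3 = (-0.0415, -0.0415, 0)
Detected image corners:
  c0 = (478.813851, 341.090305) px
  c1 = (586.200911, 338.231470) px
  c2 = (611.675749, 240.853790) px
  c3 = (501.667897, 236.284034) px
Planar DLT: solve 8×8 A·h = b for H (H[2,2]=1):
  H  [+1789.19641 -26.82821 +546.33330]
  H  [+264.17937 +1356.96381 +290.15084]
  H  [+0.88123 +0.48640 +1.00000]
B = K⁻¹H; ‖b₁‖=2.440361, ‖b₂‖=2.440361; λ = 2/(‖b₁‖+‖b₂‖) = 0.409775, sign → tz>0 ⇒ λ=+0.409775
r₁ = λ·B[:,0] = (+0.93181,+0.03653,+0.36111); r₂ = λ·B[:,1] = (-0.11539,+0.97312,+0.19931)
r₃ = r₁×r₂ = (-0.34412,-0.22739,+0.91098); SVD([r₁ r₂ r₃]) → R = UVᵀ:
  R  [+0.93181 -0.11539 -0.34412]
  R  [+0.03653 +0.97312 -0.22739]
  R  [+0.36111 +0.19931 +0.91098]
t = (+0.13616, +0.03387, +0.40978) m
tr R = 2.815903; θ = arccos((tr R − 1)/2) = 0.432426 rad = 24.776°
axis k = ((R−Rᵀ)₃₂, (R−Rᵀ)₁₃, (R−Rᵀ)₂₁) / (2 sinθ) = (+0.509103, -0.841404, +0.181257)
rvec = θ·k = (+0.220149, -0.363845, +0.078380)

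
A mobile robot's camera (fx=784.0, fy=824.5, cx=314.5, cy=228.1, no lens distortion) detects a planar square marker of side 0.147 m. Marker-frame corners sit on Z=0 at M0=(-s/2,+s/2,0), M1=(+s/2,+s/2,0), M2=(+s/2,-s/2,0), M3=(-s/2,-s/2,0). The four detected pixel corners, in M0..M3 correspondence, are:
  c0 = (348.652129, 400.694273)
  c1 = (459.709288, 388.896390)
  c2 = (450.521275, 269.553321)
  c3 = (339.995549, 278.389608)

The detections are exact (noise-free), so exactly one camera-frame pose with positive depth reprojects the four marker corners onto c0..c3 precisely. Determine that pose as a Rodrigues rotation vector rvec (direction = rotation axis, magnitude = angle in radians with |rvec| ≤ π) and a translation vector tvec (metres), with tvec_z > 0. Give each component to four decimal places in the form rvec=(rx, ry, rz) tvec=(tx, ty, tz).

rvec=(-0.0519, -0.1629, -0.0690) tvec=(0.1101, 0.1293, 1.0055)

Intrinsics K: fx=784.0, fy=824.5, cx=314.5, cy=228.1
Marker side s = 0.147 m; corners in marker frame (Z=0):
  M0 = (-0.0735, +0.0735, 0)
  M1 = (+0.0735, +0.0735, 0)
  M2 = (+0.0735, -0.0735, 0)
  M3 = (-0.0735, -0.0735, 0)
Detected image corners:
  c0 = (348.652129, 400.694273) px
  c1 = (459.709288, 388.896390) px
  c2 = (450.521275, 269.553321) px
  c3 = (339.995549, 278.389608) px
Planar DLT: solve 8×8 A·h = b for H (H[2,2]=1):
  H  [+818.76755 +42.43256 +400.36758]
  H  [-15.69938 +806.51431 +334.11854]
  H  [+0.16284 -0.04574 +1.00000]
B = K⁻¹H; ‖b₁‖=0.994541, ‖b₂‖=0.994541; λ = 2/(‖b₁‖+‖b₂‖) = 1.005489, sign → tz>0 ⇒ λ=+1.005489
r₁ = λ·B[:,0] = (+0.98440,-0.06444,+0.16373); r₂ = λ·B[:,1] = (+0.07287,+0.99628,-0.04600)
r₃ = r₁×r₂ = (-0.16016,+0.05721,+0.98543); SVD([r₁ r₂ r₃]) → R = UVᵀ:
  R  [+0.98440 +0.07287 -0.16016]
  R  [-0.06444 +0.99628 +0.05721]
  R  [+0.16373 -0.04600 +0.98543]
t = (+0.11013, +0.12929, +1.00549) m
tr R = 2.966109; θ = arccos((tr R − 1)/2) = 0.184355 rad = 10.563°
axis k = ((R−Rᵀ)₃₂, (R−Rᵀ)₁₃, (R−Rᵀ)₂₁) / (2 sinθ) = (-0.281500, -0.883448, -0.374536)
rvec = θ·k = (-0.051896, -0.162868, -0.069048)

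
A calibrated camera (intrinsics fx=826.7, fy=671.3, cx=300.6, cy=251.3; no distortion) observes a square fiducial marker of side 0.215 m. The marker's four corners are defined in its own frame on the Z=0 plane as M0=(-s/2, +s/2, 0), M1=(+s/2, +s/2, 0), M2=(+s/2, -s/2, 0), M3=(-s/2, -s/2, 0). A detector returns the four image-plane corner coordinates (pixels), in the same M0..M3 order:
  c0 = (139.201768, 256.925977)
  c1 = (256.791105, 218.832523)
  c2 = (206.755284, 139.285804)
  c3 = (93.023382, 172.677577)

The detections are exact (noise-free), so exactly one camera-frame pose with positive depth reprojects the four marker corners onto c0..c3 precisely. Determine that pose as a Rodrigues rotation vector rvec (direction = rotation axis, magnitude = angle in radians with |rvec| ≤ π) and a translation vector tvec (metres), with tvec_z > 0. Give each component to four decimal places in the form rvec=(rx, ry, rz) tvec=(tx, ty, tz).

rvec=(-0.3815, -0.1722, -0.4314) tvec=(-0.2188, -0.1189, 1.4334)

Intrinsics K: fx=826.7, fy=671.3, cx=300.6, cy=251.3
Marker side s = 0.215 m; corners in marker frame (Z=0):
  M0 = (-0.1075, +0.1075, 0)
  M1 = (+0.1075, +0.1075, 0)
  M2 = (+0.1075, -0.1075, 0)
  M3 = (-0.1075, -0.1075, 0)
Detected image corners:
  c0 = (139.201768, 256.925977) px
  c1 = (256.791105, 218.832523) px
  c2 = (206.755284, 139.285804) px
  c3 = (93.023382, 172.677577) px
Planar DLT: solve 8×8 A·h = b for H (H[2,2]=1):
  H  [+567.08273 +184.72922 +174.40909]
  H  [-132.75835 +336.35430 +195.61465]
  H  [+0.16870 -0.22529 +1.00000]
B = K⁻¹H; ‖b₁‖=0.697627, ‖b₂‖=0.697627; λ = 2/(‖b₁‖+‖b₂‖) = 1.433430, sign → tz>0 ⇒ λ=+1.433430
r₁ = λ·B[:,0] = (+0.89535,-0.37400,+0.24182); r₂ = λ·B[:,1] = (+0.43773,+0.83911,-0.32294)
r₃ = r₁×r₂ = (-0.08213,+0.39499,+0.91501); SVD([r₁ r₂ r₃]) → R = UVᵀ:
  R  [+0.89535 +0.43773 -0.08213]
  R  [-0.37400 +0.83911 +0.39499]
  R  [+0.24182 -0.32294 +0.91501]
t = (-0.21880, -0.11891, +1.43343) m
tr R = 2.649464; θ = arccos((tr R − 1)/2) = 0.601068 rad = 34.439°
axis k = ((R−Rᵀ)₃₂, (R−Rᵀ)₁₃, (R−Rᵀ)₂₁) / (2 sinθ) = (-0.634745, -0.286412, -0.717682)
rvec = θ·k = (-0.381525, -0.172153, -0.431376)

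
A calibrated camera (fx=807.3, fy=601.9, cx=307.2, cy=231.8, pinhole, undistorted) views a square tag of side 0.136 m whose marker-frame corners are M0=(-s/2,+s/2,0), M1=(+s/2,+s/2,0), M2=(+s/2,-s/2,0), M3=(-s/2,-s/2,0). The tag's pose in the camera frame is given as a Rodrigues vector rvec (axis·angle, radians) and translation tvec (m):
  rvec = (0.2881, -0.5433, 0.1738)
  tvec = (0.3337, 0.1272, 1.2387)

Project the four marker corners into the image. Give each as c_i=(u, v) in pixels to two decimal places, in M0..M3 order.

Intrinsics K: fx=807.3, fy=601.9, cx=307.2, cy=231.8
Marker side s = 0.136 m; corners in marker frame (Z=0):
  M0 = (-0.0680, +0.0680, 0)
  M1 = (+0.0680, +0.0680, 0)
  M2 = (+0.0680, -0.0680, 0)
  M3 = (-0.0680, -0.0680, 0)
rvec = (0.2881, -0.5433, 0.1738), |rvec| = θ = 0.63905 rad = 36.615°
Rodrigues: sinθ=0.59643, 1−cosθ=0.19734; R = I + sinθ·[k]× + (1−cosθ)·[k]×²:
    [+0.84277 -0.23784 -0.48287]
    [+0.08657 +0.94530 -0.31452]
    [+0.53126 +0.22326 +0.81726]
t = (0.3337, 0.1272, 1.2387) m
M0: Pc = R·M0+t = (+0.26022, +0.18559, +1.21776); u = 807.3·(+0.26022)/1.21776 + 307.2 = 479.7092, v = 601.9·(+0.18559)/1.21776 + 231.8 = 323.5331
M1: Pc = R·M1+t = (+0.37484, +0.19737, +1.29001); u = 807.3·(+0.37484)/1.29001 + 307.2 = 541.7756, v = 601.9·(+0.19737)/1.29001 + 231.8 = 323.8889
M2: Pc = R·M2+t = (+0.40718, +0.06881, +1.25964); u = 807.3·(+0.40718)/1.25964 + 307.2 = 568.1609, v = 601.9·(+0.06881)/1.25964 + 231.8 = 264.6782
M3: Pc = R·M3+t = (+0.29256, +0.05703, +1.18739); u = 807.3·(+0.29256)/1.18739 + 307.2 = 506.1129, v = 601.9·(+0.05703)/1.18739 + 231.8 = 260.7104

c0=(479.71, 323.53) c1=(541.78, 323.89) c2=(568.16, 264.68) c3=(506.11, 260.71)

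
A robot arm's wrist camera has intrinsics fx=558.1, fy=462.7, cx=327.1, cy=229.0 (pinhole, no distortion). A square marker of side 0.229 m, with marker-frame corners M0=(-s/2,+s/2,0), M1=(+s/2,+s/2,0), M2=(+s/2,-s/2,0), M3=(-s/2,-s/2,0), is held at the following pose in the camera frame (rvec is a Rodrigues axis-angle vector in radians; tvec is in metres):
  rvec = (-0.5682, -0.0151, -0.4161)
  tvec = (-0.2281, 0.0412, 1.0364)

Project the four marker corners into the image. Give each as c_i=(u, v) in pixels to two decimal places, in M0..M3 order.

Intrinsics K: fx=558.1, fy=462.7, cx=327.1, cy=229.0
Marker side s = 0.229 m; corners in marker frame (Z=0):
  M0 = (-0.1145, +0.1145, 0)
  M1 = (+0.1145, +0.1145, 0)
  M2 = (+0.1145, -0.1145, 0)
  M3 = (-0.1145, -0.1145, 0)
rvec = (-0.5682, -0.0151, -0.4161), |rvec| = θ = 0.70443 rad = 40.361°
Rodrigues: sinθ=0.64760, 1−cosθ=0.23802; R = I + sinθ·[k]× + (1−cosθ)·[k]×²:
    [+0.91684 +0.38665 +0.09952]
    [-0.37842 +0.76209 +0.52537]
    [+0.12729 -0.51935 +0.84503]
t = (-0.2281, 0.0412, 1.0364) m
M0: Pc = R·M0+t = (-0.28881, +0.17179, +0.96236); u = 558.1·(-0.28881)/0.96236 + 327.1 = 159.6124, v = 462.7·(+0.17179)/0.96236 + 229.0 = 311.5952
M1: Pc = R·M1+t = (-0.07885, +0.08513, +0.99151); u = 558.1·(-0.07885)/0.99151 + 327.1 = 282.7167, v = 462.7·(+0.08513)/0.99151 + 229.0 = 268.7274
M2: Pc = R·M2+t = (-0.16739, -0.08939, +1.11044); u = 558.1·(-0.16739)/1.11044 + 327.1 = 242.9695, v = 462.7·(-0.08939)/1.11044 + 229.0 = 191.7536
M3: Pc = R·M3+t = (-0.37735, -0.00273, +1.08129); u = 558.1·(-0.37735)/1.08129 + 327.1 = 132.3340, v = 462.7·(-0.00273)/1.08129 + 229.0 = 227.8314

c0=(159.61, 311.60) c1=(282.72, 268.73) c2=(242.97, 191.75) c3=(132.33, 227.83)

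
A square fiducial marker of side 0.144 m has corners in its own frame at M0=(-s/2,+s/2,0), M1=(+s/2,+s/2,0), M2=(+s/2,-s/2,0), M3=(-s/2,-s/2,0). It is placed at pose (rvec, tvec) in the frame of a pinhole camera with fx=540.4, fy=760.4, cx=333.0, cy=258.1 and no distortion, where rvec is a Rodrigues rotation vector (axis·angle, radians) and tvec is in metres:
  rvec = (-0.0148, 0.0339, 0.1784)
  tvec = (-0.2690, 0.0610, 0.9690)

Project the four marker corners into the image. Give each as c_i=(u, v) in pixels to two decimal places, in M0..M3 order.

c0=(136.69, 351.39) c1=(214.93, 371.97) c2=(229.43, 260.38) c3=(151.25, 240.42)

Intrinsics K: fx=540.4, fy=760.4, cx=333.0, cy=258.1
Marker side s = 0.144 m; corners in marker frame (Z=0):
  M0 = (-0.0720, +0.0720, 0)
  M1 = (+0.0720, +0.0720, 0)
  M2 = (+0.0720, -0.0720, 0)
  M3 = (-0.0720, -0.0720, 0)
rvec = (-0.0148, 0.0339, 0.1784), |rvec| = θ = 0.18219 rad = 10.439°
Rodrigues: sinθ=0.18119, 1−cosθ=0.01655; R = I + sinθ·[k]× + (1−cosθ)·[k]×²:
    [+0.98356 -0.17766 +0.03240]
    [+0.17716 +0.98402 +0.01773]
    [-0.03503 -0.01170 +0.99932]
t = (-0.2690, 0.0610, 0.9690) m
M0: Pc = R·M0+t = (-0.35261, +0.11909, +0.97068); u = 540.4·(-0.35261)/0.97068 + 333.0 = 136.6949, v = 760.4·(+0.11909)/0.97068 + 258.1 = 351.3943
M1: Pc = R·M1+t = (-0.21098, +0.14461, +0.96564); u = 540.4·(-0.21098)/0.96564 + 333.0 = 214.9313, v = 760.4·(+0.14461)/0.96564 + 258.1 = 371.9711
M2: Pc = R·M2+t = (-0.18539, +0.00291, +0.96732); u = 540.4·(-0.18539)/0.96732 + 333.0 = 229.4295, v = 760.4·(+0.00291)/0.96732 + 258.1 = 260.3846
M3: Pc = R·M3+t = (-0.32702, -0.02261, +0.97236); u = 540.4·(-0.32702)/0.97236 + 333.0 = 151.2535, v = 760.4·(-0.02261)/0.97236 + 258.1 = 240.4223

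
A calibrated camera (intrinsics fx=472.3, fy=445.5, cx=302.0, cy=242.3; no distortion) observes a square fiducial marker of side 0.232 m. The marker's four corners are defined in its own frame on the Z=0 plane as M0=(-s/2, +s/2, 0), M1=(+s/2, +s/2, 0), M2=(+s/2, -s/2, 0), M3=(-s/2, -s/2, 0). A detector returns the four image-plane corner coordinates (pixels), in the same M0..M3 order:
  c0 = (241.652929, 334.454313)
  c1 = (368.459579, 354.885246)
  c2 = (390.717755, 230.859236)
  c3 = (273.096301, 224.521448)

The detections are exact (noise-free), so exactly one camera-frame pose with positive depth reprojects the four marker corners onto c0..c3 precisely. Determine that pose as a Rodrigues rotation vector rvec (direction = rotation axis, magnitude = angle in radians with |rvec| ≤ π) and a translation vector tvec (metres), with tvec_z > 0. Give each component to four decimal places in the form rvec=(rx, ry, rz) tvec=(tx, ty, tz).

rvec=(-0.4081, 0.3845, 0.1513) tvec=(0.0244, 0.0762, 0.8360)

Intrinsics K: fx=472.3, fy=445.5, cx=302.0, cy=242.3
Marker side s = 0.232 m; corners in marker frame (Z=0):
  M0 = (-0.1160, +0.1160, 0)
  M1 = (+0.1160, +0.1160, 0)
  M2 = (+0.1160, -0.1160, 0)
  M3 = (-0.1160, -0.1160, 0)
Detected image corners:
  c0 = (241.652929, 334.454313) px
  c1 = (368.459579, 354.885246) px
  c2 = (390.717755, 230.859236) px
  c3 = (273.096301, 224.521448) px
Planar DLT: solve 8×8 A·h = b for H (H[2,2]=1):
  H  [+375.98957 -252.90326 +315.81270]
  H  [-78.43353 +380.27982 +282.91575]
  H  [-0.47040 -0.42730 +1.00000]
B = K⁻¹H; ‖b₁‖=1.196144, ‖b₂‖=1.196144; λ = 2/(‖b₁‖+‖b₂‖) = 0.836020, sign → tz>0 ⇒ λ=+0.836020
r₁ = λ·B[:,0] = (+0.91700,+0.06670,-0.39326); r₂ = λ·B[:,1] = (-0.21924,+0.90792,-0.35723)
r₃ = r₁×r₂ = (+0.33322,+0.41380,+0.84719); SVD([r₁ r₂ r₃]) → R = UVᵀ:
  R  [+0.91700 -0.21924 +0.33322]
  R  [+0.06670 +0.90792 +0.41380]
  R  [-0.39326 -0.35723 +0.84719]
t = (+0.02445, +0.07622, +0.83602) m
tr R = 2.672112; θ = arccos((tr R − 1)/2) = 0.580741 rad = 33.274°
axis k = ((R−Rᵀ)₃₂, (R−Rᵀ)₁₃, (R−Rᵀ)₂₁) / (2 sinθ) = (-0.702671, +0.662076, +0.260593)
rvec = θ·k = (-0.408070, +0.384495, +0.151337)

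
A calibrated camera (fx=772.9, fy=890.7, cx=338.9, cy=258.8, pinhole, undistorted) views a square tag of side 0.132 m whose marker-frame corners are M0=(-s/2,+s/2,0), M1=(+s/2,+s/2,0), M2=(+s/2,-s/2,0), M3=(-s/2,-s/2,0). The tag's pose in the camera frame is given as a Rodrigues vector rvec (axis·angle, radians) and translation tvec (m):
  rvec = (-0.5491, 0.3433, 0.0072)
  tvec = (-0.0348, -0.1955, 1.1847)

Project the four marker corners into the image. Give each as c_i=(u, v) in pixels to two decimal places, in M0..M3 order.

c0=(270.66, 157.33) c1=(353.26, 144.74) c2=(360.78, 67.25) c3=(282.41, 81.81)

Intrinsics K: fx=772.9, fy=890.7, cx=338.9, cy=258.8
Marker side s = 0.132 m; corners in marker frame (Z=0):
  M0 = (-0.0660, +0.0660, 0)
  M1 = (+0.0660, +0.0660, 0)
  M2 = (+0.0660, -0.0660, 0)
  M3 = (-0.0660, -0.0660, 0)
rvec = (-0.5491, 0.3433, 0.0072), |rvec| = θ = 0.64762 rad = 37.106°
Rodrigues: sinθ=0.60329, 1−cosθ=0.20248; R = I + sinθ·[k]× + (1−cosθ)·[k]×²:
    [+0.94308 -0.09771 +0.31789]
    [-0.08430 +0.85442 +0.51271]
    [-0.32171 -0.51032 +0.79754]
t = (-0.0348, -0.1955, 1.1847) m
M0: Pc = R·M0+t = (-0.10349, -0.13354, +1.17225); u = 772.9·(-0.10349)/1.17225 + 338.9 = 270.6646, v = 890.7·(-0.13354)/1.17225 + 258.8 = 157.3299
M1: Pc = R·M1+t = (+0.02099, -0.14467, +1.12979); u = 772.9·(+0.02099)/1.12979 + 338.9 = 353.2624, v = 890.7·(-0.14467)/1.12979 + 258.8 = 144.7434
M2: Pc = R·M2+t = (+0.03389, -0.25746, +1.19715); u = 772.9·(+0.03389)/1.19715 + 338.9 = 360.7814, v = 890.7·(-0.25746)/1.19715 + 258.8 = 67.2488
M3: Pc = R·M3+t = (-0.09059, -0.24633, +1.23961); u = 772.9·(-0.09059)/1.23961 + 338.9 = 282.4145, v = 890.7·(-0.24633)/1.23961 + 258.8 = 81.8060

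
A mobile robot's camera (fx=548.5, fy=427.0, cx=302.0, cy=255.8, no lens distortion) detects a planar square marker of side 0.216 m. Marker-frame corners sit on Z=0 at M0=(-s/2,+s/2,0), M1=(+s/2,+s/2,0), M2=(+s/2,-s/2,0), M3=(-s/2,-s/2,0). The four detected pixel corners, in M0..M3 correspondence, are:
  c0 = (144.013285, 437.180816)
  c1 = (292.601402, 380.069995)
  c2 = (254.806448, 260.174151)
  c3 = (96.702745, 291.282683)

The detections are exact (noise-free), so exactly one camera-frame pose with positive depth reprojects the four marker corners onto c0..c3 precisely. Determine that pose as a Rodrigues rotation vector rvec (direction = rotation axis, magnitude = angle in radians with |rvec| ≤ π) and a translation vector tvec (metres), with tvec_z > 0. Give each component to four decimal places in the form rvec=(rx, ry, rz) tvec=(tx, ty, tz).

rvec=(-0.0587, -0.6698, -0.2372) tvec=(-0.1202, 0.1340, 0.6776)

Intrinsics K: fx=548.5, fy=427.0, cx=302.0, cy=255.8
Marker side s = 0.216 m; corners in marker frame (Z=0):
  M0 = (-0.1080, +0.1080, 0)
  M1 = (+0.1080, +0.1080, 0)
  M2 = (+0.1080, -0.1080, 0)
  M3 = (-0.1080, -0.1080, 0)
Detected image corners:
  c0 = (144.013285, 437.180816) px
  c1 = (292.601402, 380.069995) px
  c2 = (254.806448, 260.174151) px
  c3 = (96.702745, 291.282683) px
Planar DLT: solve 8×8 A·h = b for H (H[2,2]=1):
  H  [+890.48246 +201.30341 +204.69777]
  H  [+109.26158 +620.55946 +340.22936]
  H  [+0.91674 +0.03289 +1.00000]
B = K⁻¹H; ‖b₁‖=1.475808, ‖b₂‖=1.475808; λ = 2/(‖b₁‖+‖b₂‖) = 0.677595, sign → tz>0 ⇒ λ=+0.677595
r₁ = λ·B[:,0] = (+0.75805,-0.19874,+0.62118); r₂ = λ·B[:,1] = (+0.23641,+0.97140,+0.02229)
r₃ = r₁×r₂ = (-0.60784,+0.12996,+0.78335); SVD([r₁ r₂ r₃]) → R = UVᵀ:
  R  [+0.75805 +0.23641 -0.60784]
  R  [-0.19874 +0.97140 +0.12996]
  R  [+0.62118 +0.02229 +0.78335]
t = (-0.12020, +0.13398, +0.67759) m
tr R = 2.512801; θ = arccos((tr R − 1)/2) = 0.713004 rad = 40.852°
axis k = ((R−Rᵀ)₃₂, (R−Rᵀ)₁₃, (R−Rᵀ)₂₁) / (2 sinθ) = (-0.082303, -0.939459, -0.332629)
rvec = θ·k = (-0.058682, -0.669838, -0.237166)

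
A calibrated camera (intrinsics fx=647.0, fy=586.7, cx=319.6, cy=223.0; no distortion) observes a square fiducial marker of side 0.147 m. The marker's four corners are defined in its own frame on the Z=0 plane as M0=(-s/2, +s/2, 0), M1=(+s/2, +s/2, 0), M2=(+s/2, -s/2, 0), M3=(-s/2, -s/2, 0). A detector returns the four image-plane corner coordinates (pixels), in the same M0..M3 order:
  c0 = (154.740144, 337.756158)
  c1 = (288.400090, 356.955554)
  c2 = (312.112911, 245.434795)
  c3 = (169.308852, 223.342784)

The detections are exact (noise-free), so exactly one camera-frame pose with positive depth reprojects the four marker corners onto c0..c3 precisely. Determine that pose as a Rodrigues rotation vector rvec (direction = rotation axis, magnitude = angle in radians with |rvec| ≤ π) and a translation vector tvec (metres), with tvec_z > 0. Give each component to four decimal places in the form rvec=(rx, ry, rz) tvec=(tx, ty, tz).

Intrinsics K: fx=647.0, fy=586.7, cx=319.6, cy=223.0
Marker side s = 0.147 m; corners in marker frame (Z=0):
  M0 = (-0.0735, +0.0735, 0)
  M1 = (+0.0735, +0.0735, 0)
  M2 = (+0.0735, -0.0735, 0)
  M3 = (-0.0735, -0.0735, 0)
Detected image corners:
  c0 = (154.740144, 337.756158) px
  c1 = (288.400090, 356.955554) px
  c2 = (312.112911, 245.434795) px
  c3 = (169.308852, 223.342784) px
Planar DLT: solve 8×8 A·h = b for H (H[2,2]=1):
  H  [+960.02485 -23.53011 +231.27079]
  H  [+166.19738 +902.92401 +292.86012]
  H  [+0.08968 +0.46242 +1.00000]
B = K⁻¹H; ‖b₁‖=1.463670, ‖b₂‖=1.463670; λ = 2/(‖b₁‖+‖b₂‖) = 0.683214, sign → tz>0 ⇒ λ=+0.683214
r₁ = λ·B[:,0] = (+0.98349,+0.17025,+0.06127); r₂ = λ·B[:,1] = (-0.18091,+0.93137,+0.31593)
r₃ = r₁×r₂ = (-0.00328,-0.32180,+0.94680); SVD([r₁ r₂ r₃]) → R = UVᵀ:
  R  [+0.98349 -0.18091 -0.00328]
  R  [+0.17025 +0.93137 -0.32180]
  R  [+0.06127 +0.31593 +0.94680]
t = (-0.09327, +0.08135, +0.68321) m
tr R = 2.861670; θ = arccos((tr R − 1)/2) = 0.374105 rad = 21.435°
axis k = ((R−Rᵀ)₃₂, (R−Rᵀ)₁₃, (R−Rᵀ)₂₁) / (2 sinθ) = (+0.872558, -0.088314, +0.480461)
rvec = θ·k = (+0.326428, -0.033039, +0.179743)

rvec=(0.3264, -0.0330, 0.1797) tvec=(-0.0933, 0.0814, 0.6832)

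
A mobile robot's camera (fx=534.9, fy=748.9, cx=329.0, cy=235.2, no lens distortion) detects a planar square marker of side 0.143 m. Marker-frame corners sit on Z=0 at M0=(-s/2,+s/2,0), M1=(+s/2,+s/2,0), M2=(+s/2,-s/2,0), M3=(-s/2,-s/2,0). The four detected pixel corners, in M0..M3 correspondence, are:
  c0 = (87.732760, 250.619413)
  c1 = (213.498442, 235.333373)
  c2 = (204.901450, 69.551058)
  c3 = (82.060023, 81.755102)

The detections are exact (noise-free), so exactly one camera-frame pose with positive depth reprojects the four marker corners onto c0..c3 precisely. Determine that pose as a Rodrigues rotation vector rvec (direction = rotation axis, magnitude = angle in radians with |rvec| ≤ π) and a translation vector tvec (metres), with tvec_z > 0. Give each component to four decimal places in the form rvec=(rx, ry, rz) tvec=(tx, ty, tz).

rvec=(-0.1107, -0.0671, -0.0917) tvec=(-0.2126, -0.0644, 0.6265)

Intrinsics K: fx=534.9, fy=748.9, cx=329.0, cy=235.2
Marker side s = 0.143 m; corners in marker frame (Z=0):
  M0 = (-0.0715, +0.0715, 0)
  M1 = (+0.0715, +0.0715, 0)
  M2 = (+0.0715, -0.0715, 0)
  M3 = (-0.0715, -0.0715, 0)
Detected image corners:
  c0 = (87.732760, 250.619413) px
  c1 = (213.498442, 235.333373) px
  c2 = (204.901450, 69.551058) px
  c3 = (82.060023, 81.755102) px
Planar DLT: solve 8×8 A·h = b for H (H[2,2]=1):
  H  [+886.00460 +24.81842 +147.51447]
  H  [-77.70567 +1142.74627 +158.23487]
  H  [+0.11475 -0.17110 +1.00000]
B = K⁻¹H; ‖b₁‖=1.596093, ‖b₂‖=1.596093; λ = 2/(‖b₁‖+‖b₂‖) = 0.626530, sign → tz>0 ⇒ λ=+0.626530
r₁ = λ·B[:,0] = (+0.99356,-0.08759,+0.07190); r₂ = λ·B[:,1] = (+0.09500,+0.98969,-0.10720)
r₃ = r₁×r₂ = (-0.06176,+0.11334,+0.99163); SVD([r₁ r₂ r₃]) → R = UVᵀ:
  R  [+0.99356 +0.09500 -0.06176]
  R  [-0.08759 +0.98969 +0.11334]
  R  [+0.07190 -0.10720 +0.99163]
t = (-0.21257, -0.06439, +0.62653) m
tr R = 2.974882; θ = arccos((tr R − 1)/2) = 0.158653 rad = 9.090°
axis k = ((R−Rᵀ)₃₂, (R−Rᵀ)₁₃, (R−Rᵀ)₂₁) / (2 sinθ) = (-0.697950, -0.423008, -0.577866)
rvec = θ·k = (-0.110732, -0.067111, -0.091680)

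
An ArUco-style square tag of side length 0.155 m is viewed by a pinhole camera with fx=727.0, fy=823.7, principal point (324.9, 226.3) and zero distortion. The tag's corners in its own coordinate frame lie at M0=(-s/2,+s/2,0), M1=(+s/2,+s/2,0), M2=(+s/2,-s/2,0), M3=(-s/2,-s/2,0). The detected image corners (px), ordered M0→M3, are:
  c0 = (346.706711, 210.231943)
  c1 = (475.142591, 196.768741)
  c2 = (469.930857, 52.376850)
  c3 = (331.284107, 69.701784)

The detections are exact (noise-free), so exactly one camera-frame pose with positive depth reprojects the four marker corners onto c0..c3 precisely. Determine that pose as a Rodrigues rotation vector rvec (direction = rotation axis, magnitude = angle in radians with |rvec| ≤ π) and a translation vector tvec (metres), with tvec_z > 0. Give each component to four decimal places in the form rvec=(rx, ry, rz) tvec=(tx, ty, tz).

rvec=(0.4461, 0.0806, -0.1116) tvec=(0.0937, -0.0937, 0.8468)

Intrinsics K: fx=727.0, fy=823.7, cx=324.9, cy=226.3
Marker side s = 0.155 m; corners in marker frame (Z=0):
  M0 = (-0.0775, +0.0775, 0)
  M1 = (+0.0775, +0.0775, 0)
  M2 = (+0.0775, -0.0775, 0)
  M3 = (-0.0775, -0.0775, 0)
Detected image corners:
  c0 = (346.706711, 210.231943) px
  c1 = (475.142591, 196.768741) px
  c2 = (469.930857, 52.376850) px
  c3 = (331.284107, 69.701784) px
Planar DLT: solve 8×8 A·h = b for H (H[2,2]=1):
  H  [+811.34917 +270.81638 +405.34307]
  H  [-114.77956 +985.46847 +135.11640]
  H  [-0.12057 +0.50262 +1.00000]
B = K⁻¹H; ‖b₁‖=1.180892, ‖b₂‖=1.180892; λ = 2/(‖b₁‖+‖b₂‖) = 0.846817, sign → tz>0 ⇒ λ=+0.846817
r₁ = λ·B[:,0] = (+0.99070,-0.08995,-0.10210); r₂ = λ·B[:,1] = (+0.12523,+0.89619,+0.42563)
r₃ = r₁×r₂ = (+0.05322,-0.43446,+0.89912); SVD([r₁ r₂ r₃]) → R = UVᵀ:
  R  [+0.99070 +0.12523 +0.05322]
  R  [-0.08995 +0.89619 -0.43446]
  R  [-0.10210 +0.42563 +0.89912]
t = (+0.09370, -0.09374, +0.84682) m
tr R = 2.786009; θ = arccos((tr R − 1)/2) = 0.466819 rad = 26.747°
axis k = ((R−Rᵀ)₃₂, (R−Rᵀ)₁₃, (R−Rᵀ)₂₁) / (2 sinθ) = (+0.955546, +0.172563, -0.239068)
rvec = θ·k = (+0.446067, +0.080556, -0.111601)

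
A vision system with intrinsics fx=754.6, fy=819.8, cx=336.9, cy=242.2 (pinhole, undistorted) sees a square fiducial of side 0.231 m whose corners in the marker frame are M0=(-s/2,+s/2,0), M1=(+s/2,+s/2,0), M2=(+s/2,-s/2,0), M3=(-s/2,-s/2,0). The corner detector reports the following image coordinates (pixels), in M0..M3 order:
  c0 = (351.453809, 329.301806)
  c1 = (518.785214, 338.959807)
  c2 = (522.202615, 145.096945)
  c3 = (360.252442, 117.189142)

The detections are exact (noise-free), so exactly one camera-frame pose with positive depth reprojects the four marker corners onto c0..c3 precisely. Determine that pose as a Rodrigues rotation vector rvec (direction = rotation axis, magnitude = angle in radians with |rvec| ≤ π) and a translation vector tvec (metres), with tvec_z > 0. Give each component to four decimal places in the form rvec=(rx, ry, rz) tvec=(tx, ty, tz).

Intrinsics K: fx=754.6, fy=819.8, cx=336.9, cy=242.2
Marker side s = 0.231 m; corners in marker frame (Z=0):
  M0 = (-0.1155, +0.1155, 0)
  M1 = (+0.1155, +0.1155, 0)
  M2 = (+0.1155, -0.1155, 0)
  M3 = (-0.1155, -0.1155, 0)
Detected image corners:
  c0 = (351.453809, 329.301806) px
  c1 = (518.785214, 338.959807) px
  c2 = (522.202615, 145.096945) px
  c3 = (360.252442, 117.189142) px
Planar DLT: solve 8×8 A·h = b for H (H[2,2]=1):
  H  [+888.23261 -81.38310 +442.03013]
  H  [+175.15761 +847.44961 +231.58752]
  H  [+0.40092 -0.12662 +1.00000]
B = K⁻¹H; ‖b₁‖=1.079813, ‖b₂‖=1.079813; λ = 2/(‖b₁‖+‖b₂‖) = 0.926086, sign → tz>0 ⇒ λ=+0.926086
r₁ = λ·B[:,0] = (+0.92432,+0.08817,+0.37129); r₂ = λ·B[:,1] = (-0.04753,+0.99196,-0.11726)
r₃ = r₁×r₂ = (-0.37864,+0.09074,+0.92108); SVD([r₁ r₂ r₃]) → R = UVᵀ:
  R  [+0.92432 -0.04753 -0.37864]
  R  [+0.08817 +0.99196 +0.09074]
  R  [+0.37129 -0.11726 +0.92108]
t = (+0.12902, -0.01199, +0.92609) m
tr R = 2.837371; θ = arccos((tr R − 1)/2) = 0.406057 rad = 23.265°
axis k = ((R−Rᵀ)₃₂, (R−Rᵀ)₁₃, (R−Rᵀ)₂₁) / (2 sinθ) = (-0.263297, -0.949298, +0.171777)
rvec = θ·k = (-0.106914, -0.385470, +0.069751)

rvec=(-0.1069, -0.3855, 0.0698) tvec=(0.1290, -0.0120, 0.9261)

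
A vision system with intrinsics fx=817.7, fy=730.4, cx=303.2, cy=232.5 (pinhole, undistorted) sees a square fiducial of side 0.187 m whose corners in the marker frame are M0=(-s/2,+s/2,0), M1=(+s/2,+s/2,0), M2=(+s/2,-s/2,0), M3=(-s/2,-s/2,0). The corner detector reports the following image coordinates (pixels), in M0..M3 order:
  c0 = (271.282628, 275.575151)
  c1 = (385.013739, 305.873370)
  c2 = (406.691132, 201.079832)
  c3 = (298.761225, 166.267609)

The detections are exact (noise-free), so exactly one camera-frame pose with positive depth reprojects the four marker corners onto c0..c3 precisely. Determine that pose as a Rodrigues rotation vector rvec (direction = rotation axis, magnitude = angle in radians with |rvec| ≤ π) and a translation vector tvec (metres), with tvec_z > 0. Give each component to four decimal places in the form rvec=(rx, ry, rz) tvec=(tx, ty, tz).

rvec=(-0.2195, -0.3968, 0.2594) tvec=(0.0575, 0.0067, 1.2067)

Intrinsics K: fx=817.7, fy=730.4, cx=303.2, cy=232.5
Marker side s = 0.187 m; corners in marker frame (Z=0):
  M0 = (-0.0935, +0.0935, 0)
  M1 = (+0.0935, +0.0935, 0)
  M2 = (+0.0935, -0.0935, 0)
  M3 = (-0.0935, -0.0935, 0)
Detected image corners:
  c0 = (271.282628, 275.575151) px
  c1 = (385.013739, 305.873370) px
  c2 = (406.691132, 201.079832) px
  c3 = (298.761225, 166.267609) px
Planar DLT: solve 8×8 A·h = b for H (H[2,2]=1):
  H  [+691.42834 -204.33394 +342.19238]
  H  [+243.35794 +521.04684 +236.56398]
  H  [+0.29099 -0.21538 +1.00000]
B = K⁻¹H; ‖b₁‖=0.828682, ‖b₂‖=0.828682; λ = 2/(‖b₁‖+‖b₂‖) = 1.206736, sign → tz>0 ⇒ λ=+1.206736
r₁ = λ·B[:,0] = (+0.89018,+0.29029,+0.35115); r₂ = λ·B[:,1] = (-0.20518,+0.94358,-0.25990)
r₃ = r₁×r₂ = (-0.40679,+0.15932,+0.89952); SVD([r₁ r₂ r₃]) → R = UVᵀ:
  R  [+0.89018 -0.20518 -0.40679]
  R  [+0.29029 +0.94358 +0.15932]
  R  [+0.35115 -0.25990 +0.89952]
t = (+0.05754, +0.00671, +1.20674) m
tr R = 2.733292; θ = arccos((tr R − 1)/2) = 0.522356 rad = 29.929°
axis k = ((R−Rᵀ)₃₂, (R−Rᵀ)₁₃, (R−Rᵀ)₂₁) / (2 sinθ) = (-0.420124, -0.759571, +0.496535)
rvec = θ·k = (-0.219455, -0.396767, +0.259368)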